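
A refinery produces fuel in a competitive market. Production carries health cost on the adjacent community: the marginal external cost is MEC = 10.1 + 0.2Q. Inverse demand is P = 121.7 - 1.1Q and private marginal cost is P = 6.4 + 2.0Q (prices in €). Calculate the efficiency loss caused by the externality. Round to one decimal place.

DWL = €46.6

Market equilibrium (private): 6.4 + 2.0Q = 121.7 - 1.1Q → Q_m = 37.1935.
Social marginal cost = private MC + MEC = 16.5 + 2.2Q.
Set SMC = demand: 16.5 + 2.2Q = 121.7 - 1.1Q → Q* = 31.8788.
The welfare-loss triangle has base |Q_m − Q*| and height MEC(Q_m) (the vertical gap between SMC and demand is zero at Q* and MEC at Q_m).
DWL = ½ × 5.3147 × 17.5387 = 46.6065.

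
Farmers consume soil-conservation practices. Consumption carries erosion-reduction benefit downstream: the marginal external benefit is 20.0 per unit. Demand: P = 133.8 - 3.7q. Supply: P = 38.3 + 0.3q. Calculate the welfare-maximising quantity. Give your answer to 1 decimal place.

Social marginal benefit = demand + MEB = 153.8 - 3.7q.
Set SMB = MC: 153.8 - 3.7q = 38.3 + 0.3q → q* = 28.8750.

q* = 28.9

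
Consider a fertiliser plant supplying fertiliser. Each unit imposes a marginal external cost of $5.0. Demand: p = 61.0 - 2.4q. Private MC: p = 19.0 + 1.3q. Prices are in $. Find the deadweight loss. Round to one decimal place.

DWL = $3.4

Market equilibrium (private): 19.0 + 1.3q = 61.0 - 2.4q → q_m = 11.3514.
Social marginal cost = private MC + MEC = 24.0 + 1.3q.
Set SMC = demand: 24.0 + 1.3q = 61.0 - 2.4q → q* = 10.0000.
Between q* and q_m the wedge SMC − demand runs linearly from 0 to MEC(q_m), so the loss is a triangle.
DWL = ½ × 1.3514 × 5.0000 = 3.3785.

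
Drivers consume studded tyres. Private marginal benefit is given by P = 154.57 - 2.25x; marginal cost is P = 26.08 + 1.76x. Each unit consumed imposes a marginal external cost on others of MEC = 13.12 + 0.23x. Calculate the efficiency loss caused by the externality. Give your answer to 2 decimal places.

DWL = 49.51

Market equilibrium (private): 26.08 + 1.76x = 154.57 - 2.25x → x_m = 32.0424.
Social marginal benefit = demand − MEC = 141.45 - 2.48x.
Set SMB = MC: 141.45 - 2.48x = 26.08 + 1.76x → x* = 27.2099.
Height of the DWL triangle at x_m is MC(x_m) − SMB(x_m) = MEC(x_m) = 20.4898.
DWL = ½ × 4.8325 × 20.4898 = 49.5085.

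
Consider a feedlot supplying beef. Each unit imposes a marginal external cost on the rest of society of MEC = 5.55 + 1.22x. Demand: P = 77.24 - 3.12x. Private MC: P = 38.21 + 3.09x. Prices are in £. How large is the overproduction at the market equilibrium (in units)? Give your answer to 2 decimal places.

Market equilibrium (private): 38.21 + 3.09x = 77.24 - 3.12x → x_m = 6.2850.
Social marginal cost = private MC + MEC = 43.76 + 4.31x.
Set SMC = demand: 43.76 + 4.31x = 77.24 - 3.12x → x* = 4.5061.
Gap = |6.2850 − 4.5061| = 1.7789.

1.78 units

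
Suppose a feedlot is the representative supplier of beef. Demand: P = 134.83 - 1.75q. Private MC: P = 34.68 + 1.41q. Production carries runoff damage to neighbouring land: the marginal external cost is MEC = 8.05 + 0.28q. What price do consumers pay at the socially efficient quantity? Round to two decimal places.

Social marginal cost = private MC + MEC = 42.73 + 1.69q.
Set SMC = demand: 42.73 + 1.69q = 134.83 - 1.75q → q* = 26.7733.
Consumer price on the demand curve at q*: 134.83 − 1.75×26.7733 = 87.9767.

P = 87.98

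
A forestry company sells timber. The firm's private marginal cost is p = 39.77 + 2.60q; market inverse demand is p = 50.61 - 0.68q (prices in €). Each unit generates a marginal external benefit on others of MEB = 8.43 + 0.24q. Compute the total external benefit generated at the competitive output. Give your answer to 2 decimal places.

Market equilibrium (private): 39.77 + 2.60q = 50.61 - 0.68q → q_m = 3.3049.
Total external benefit = ∫₀^{q_m} (8.43 + 0.24q) dq = 8.43×3.3049 + ½×0.24×3.3049² = 29.1710.

€29.17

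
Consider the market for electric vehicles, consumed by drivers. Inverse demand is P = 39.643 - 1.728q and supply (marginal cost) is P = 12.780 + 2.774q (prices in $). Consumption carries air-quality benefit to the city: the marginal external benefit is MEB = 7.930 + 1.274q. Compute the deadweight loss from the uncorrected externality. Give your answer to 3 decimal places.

Market equilibrium (private): 12.780 + 2.774q = 39.643 - 1.728q → q_m = 5.9669.
Social marginal benefit = demand + MEB = 47.573 - 0.454q.
Set SMB = MC: 47.573 - 0.454q = 12.780 + 2.774q → q* = 10.7785.
The loss is the area between SMB and MC from q* to q_m; with linear curves that's a triangle of height MEB(q_m).
DWL = ½ × 4.8116 × 15.5318 = 37.3664.

DWL = $37.366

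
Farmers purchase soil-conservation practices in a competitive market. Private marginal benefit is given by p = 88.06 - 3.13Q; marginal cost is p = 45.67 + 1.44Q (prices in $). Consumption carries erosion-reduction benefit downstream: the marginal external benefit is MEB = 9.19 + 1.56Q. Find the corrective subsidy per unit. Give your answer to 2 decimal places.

Social marginal benefit = demand + MEB = 97.25 - 1.57Q.
Set SMB = MC: 97.25 - 1.57Q = 45.67 + 1.44Q → Q* = 17.1362.
The Pigouvian subsidy equals MEB at Q*: 9.19 + 1.56×17.1362 = 35.9225.

subsidy = $35.92 per unit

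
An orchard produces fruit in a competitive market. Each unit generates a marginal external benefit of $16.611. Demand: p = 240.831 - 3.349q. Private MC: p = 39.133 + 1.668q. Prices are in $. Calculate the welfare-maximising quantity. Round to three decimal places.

Social marginal cost = private MC − MEB = 22.522 + 1.668q.
Set SMC = demand: 22.522 + 1.668q = 240.831 - 3.349q → q* = 43.5139.

q* = 43.514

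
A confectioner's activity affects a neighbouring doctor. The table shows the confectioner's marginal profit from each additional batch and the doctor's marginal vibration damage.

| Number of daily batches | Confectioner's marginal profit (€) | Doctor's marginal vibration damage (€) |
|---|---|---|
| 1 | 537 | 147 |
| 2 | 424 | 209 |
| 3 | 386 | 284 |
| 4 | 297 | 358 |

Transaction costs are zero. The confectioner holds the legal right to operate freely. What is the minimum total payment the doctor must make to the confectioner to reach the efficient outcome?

Left alone the confectioner would choose level 4 (marginal profit stays positive).
Efficient level: k* = 3 (marginal profit ≥ marginal vibration damage through 3).
The doctor must at least cover the confectioner's forgone profit from cutting 4→3: 297 = 297.

€297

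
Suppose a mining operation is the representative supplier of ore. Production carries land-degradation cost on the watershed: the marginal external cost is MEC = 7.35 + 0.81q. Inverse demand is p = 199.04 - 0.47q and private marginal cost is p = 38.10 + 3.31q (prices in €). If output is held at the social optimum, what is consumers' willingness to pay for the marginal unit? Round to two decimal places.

Social marginal cost = private MC + MEC = 45.45 + 4.12q.
Set SMC = demand: 45.45 + 4.12q = 199.04 - 0.47q → q* = 33.4619.
Consumer price on the demand curve at q*: 199.04 − 0.47×33.4619 = 183.3129.

P = €183.31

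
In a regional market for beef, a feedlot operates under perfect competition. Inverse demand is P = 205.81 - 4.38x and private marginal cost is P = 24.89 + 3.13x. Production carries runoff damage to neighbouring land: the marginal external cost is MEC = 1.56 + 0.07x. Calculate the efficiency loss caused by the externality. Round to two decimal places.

DWL = 0.70

Market equilibrium (private): 24.89 + 3.13x = 205.81 - 4.38x → x_m = 24.0905.
Social marginal cost = private MC + MEC = 26.45 + 3.20x.
Set SMC = demand: 26.45 + 3.20x = 205.81 - 4.38x → x* = 23.6623.
Between x* and x_m the wedge SMC − demand runs linearly from 0 to MEC(x_m), so the loss is a triangle.
DWL = ½ × 0.4282 × 3.2463 = 0.6950.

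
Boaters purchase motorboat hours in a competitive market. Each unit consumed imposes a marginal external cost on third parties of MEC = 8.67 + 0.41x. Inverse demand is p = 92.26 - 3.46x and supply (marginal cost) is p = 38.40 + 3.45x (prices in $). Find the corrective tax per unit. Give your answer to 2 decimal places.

tax = $11.20 per unit

Social marginal benefit = demand − MEC = 83.59 - 3.87x.
Set SMB = MC: 83.59 - 3.87x = 38.40 + 3.45x → x* = 6.1735.
The Pigouvian tax equals MEC at x*: 8.67 + 0.41×6.1735 = 11.2011.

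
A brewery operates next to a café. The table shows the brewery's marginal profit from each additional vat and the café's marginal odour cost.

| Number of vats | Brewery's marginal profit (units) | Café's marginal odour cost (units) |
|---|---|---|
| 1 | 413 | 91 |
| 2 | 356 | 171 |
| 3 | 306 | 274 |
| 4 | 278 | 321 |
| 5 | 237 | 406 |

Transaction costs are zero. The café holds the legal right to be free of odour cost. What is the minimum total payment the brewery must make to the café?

536

Efficient level: marginal profit ≥ marginal odour cost through level 3, so k* = 3.
With the café holding the right, the brewery must at least compensate total damage at k*: 91 + 171 + 274 = 536.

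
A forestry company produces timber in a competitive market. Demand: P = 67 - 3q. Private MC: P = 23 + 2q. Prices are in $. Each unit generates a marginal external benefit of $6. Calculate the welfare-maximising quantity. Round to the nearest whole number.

q* = 10

Social marginal cost = private MC − MEB = 17 + 2q.
Set SMC = demand: 17 + 2q = 67 - 3q → q* = 10.0000.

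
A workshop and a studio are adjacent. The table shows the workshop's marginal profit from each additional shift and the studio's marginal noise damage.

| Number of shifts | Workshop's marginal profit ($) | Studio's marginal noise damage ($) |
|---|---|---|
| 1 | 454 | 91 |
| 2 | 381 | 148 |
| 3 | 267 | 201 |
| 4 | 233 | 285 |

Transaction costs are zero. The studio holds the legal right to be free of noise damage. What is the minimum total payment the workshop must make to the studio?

$440

Efficient level: marginal profit ≥ marginal noise damage through level 3, so k* = 3.
With the studio holding the right, the workshop must at least compensate total damage at k*: 91 + 148 + 201 = 440.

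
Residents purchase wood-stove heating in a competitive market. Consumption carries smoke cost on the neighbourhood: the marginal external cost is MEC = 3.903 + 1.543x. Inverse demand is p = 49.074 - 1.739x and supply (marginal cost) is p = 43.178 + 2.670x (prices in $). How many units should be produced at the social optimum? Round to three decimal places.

x* = 0.335

Social marginal benefit = demand − MEC = 45.171 - 3.282x.
Set SMB = MC: 45.171 - 3.282x = 43.178 + 2.670x → x* = 0.3348.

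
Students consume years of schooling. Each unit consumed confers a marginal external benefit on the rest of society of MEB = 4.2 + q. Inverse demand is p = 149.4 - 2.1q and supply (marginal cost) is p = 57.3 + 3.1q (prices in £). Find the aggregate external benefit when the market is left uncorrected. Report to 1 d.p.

Market equilibrium (private): 57.3 + 3.1q = 149.4 - 2.1q → q_m = 17.7115.
Total external benefit = ∫₀^{q_m} (4.2 + 1.0q) dq = 4.2×17.7115 + ½×1.0×17.7115² = 231.2369.

£231.2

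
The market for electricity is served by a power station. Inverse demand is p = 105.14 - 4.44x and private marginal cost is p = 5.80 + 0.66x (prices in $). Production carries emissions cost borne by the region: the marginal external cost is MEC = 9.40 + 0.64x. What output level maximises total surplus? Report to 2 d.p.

Social marginal cost = private MC + MEC = 15.20 + 1.30x.
Set SMC = demand: 15.20 + 1.30x = 105.14 - 4.44x → x* = 15.6690.

x* = 15.67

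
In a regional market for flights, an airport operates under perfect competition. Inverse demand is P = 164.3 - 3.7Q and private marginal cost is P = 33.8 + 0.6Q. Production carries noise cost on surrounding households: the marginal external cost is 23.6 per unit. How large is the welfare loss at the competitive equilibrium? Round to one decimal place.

Market equilibrium (private): 33.8 + 0.6Q = 164.3 - 3.7Q → Q_m = 30.3488.
Social marginal cost = private MC + MEC = 57.4 + 0.6Q.
Set SMC = demand: 57.4 + 0.6Q = 164.3 - 3.7Q → Q* = 24.8605.
The welfare-loss triangle has base |Q_m − Q*| and height MEC(Q_m) (the vertical gap between SMC and demand is zero at Q* and MEC at Q_m).
DWL = ½ × 5.4883 × 23.6000 = 64.7619.

DWL = 64.8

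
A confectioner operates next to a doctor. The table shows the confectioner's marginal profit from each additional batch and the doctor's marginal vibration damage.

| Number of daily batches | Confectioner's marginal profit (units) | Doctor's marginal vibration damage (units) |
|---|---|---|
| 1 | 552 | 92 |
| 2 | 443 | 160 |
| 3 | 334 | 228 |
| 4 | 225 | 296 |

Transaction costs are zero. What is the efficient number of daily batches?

Bargaining reaches the level where marginal profit last exceeds marginal vibration damage.
That holds through level 3 (334 ≥ 228) but not at 4 (225 < 296).

3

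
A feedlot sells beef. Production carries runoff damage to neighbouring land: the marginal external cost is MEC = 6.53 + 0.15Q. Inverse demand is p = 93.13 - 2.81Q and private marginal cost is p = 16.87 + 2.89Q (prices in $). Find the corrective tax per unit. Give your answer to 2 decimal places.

tax = $8.32 per unit

Social marginal cost = private MC + MEC = 23.40 + 3.04Q.
Set SMC = demand: 23.40 + 3.04Q = 93.13 - 2.81Q → Q* = 11.9197.
The Pigouvian tax equals MEC at Q*: 6.53 + 0.15×11.9197 = 8.3180.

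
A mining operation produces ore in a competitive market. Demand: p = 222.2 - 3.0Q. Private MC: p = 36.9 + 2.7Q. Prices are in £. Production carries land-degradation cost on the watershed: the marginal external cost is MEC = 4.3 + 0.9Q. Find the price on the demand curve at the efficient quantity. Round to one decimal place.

P = £139.9

Social marginal cost = private MC + MEC = 41.2 + 3.6Q.
Set SMC = demand: 41.2 + 3.6Q = 222.2 - 3.0Q → Q* = 27.4242.
Consumer price on the demand curve at Q*: 222.2 − 3.0×27.4242 = 139.9274.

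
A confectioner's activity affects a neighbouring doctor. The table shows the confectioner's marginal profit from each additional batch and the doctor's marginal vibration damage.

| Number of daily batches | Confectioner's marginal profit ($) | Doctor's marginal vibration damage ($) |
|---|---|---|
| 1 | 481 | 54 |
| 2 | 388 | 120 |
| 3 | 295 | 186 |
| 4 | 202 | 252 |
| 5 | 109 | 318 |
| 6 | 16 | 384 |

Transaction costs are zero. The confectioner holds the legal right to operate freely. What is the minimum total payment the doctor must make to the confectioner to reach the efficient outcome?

$327

Left alone the confectioner would choose level 6 (marginal profit stays positive).
Efficient level: k* = 3 (marginal profit ≥ marginal vibration damage through 3).
The doctor must at least cover the confectioner's forgone profit from cutting 6→3: 202 + 109 + 16 = 327.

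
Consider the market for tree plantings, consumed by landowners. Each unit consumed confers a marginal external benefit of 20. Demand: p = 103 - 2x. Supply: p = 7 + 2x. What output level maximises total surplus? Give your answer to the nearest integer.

Social marginal benefit = demand + MEB = 123 - 2x.
Set SMB = MC: 123 - 2x = 7 + 2x → x* = 29.0000.

x* = 29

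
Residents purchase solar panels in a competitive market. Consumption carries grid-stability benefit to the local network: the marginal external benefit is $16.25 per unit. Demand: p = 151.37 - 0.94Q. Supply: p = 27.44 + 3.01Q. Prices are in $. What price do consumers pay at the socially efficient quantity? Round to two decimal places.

Social marginal benefit = demand + MEB = 167.62 - 0.94Q.
Set SMB = MC: 167.62 - 0.94Q = 27.44 + 3.01Q → Q* = 35.4886.
Consumer price on the demand curve at Q*: 151.37 − 0.94×35.4886 = 118.0107.

P = $118.01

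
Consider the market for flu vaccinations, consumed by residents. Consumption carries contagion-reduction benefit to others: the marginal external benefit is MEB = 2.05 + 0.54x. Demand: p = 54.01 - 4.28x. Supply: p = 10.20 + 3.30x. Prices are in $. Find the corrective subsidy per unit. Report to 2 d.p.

subsidy = $5.57 per unit

Social marginal benefit = demand + MEB = 56.06 - 3.74x.
Set SMB = MC: 56.06 - 3.74x = 10.20 + 3.30x → x* = 6.5142.
The Pigouvian subsidy equals MEB at x*: 2.05 + 0.54×6.5142 = 5.5677.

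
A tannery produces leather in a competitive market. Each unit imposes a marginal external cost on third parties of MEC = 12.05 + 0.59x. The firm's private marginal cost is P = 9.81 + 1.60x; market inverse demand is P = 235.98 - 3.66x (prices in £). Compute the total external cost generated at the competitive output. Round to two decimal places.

£1063.53

Market equilibrium (private): 9.81 + 1.60x = 235.98 - 3.66x → x_m = 42.9981.
Total external cost = ∫₀^{x_m} (12.05 + 0.59x) dx = 12.05×42.9981 + ½×0.59×42.9981² = 1063.5339.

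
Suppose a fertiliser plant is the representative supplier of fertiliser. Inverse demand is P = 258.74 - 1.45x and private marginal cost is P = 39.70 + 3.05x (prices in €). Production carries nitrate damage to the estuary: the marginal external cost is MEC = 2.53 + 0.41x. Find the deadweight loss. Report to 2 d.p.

DWL = €51.49

Market equilibrium (private): 39.70 + 3.05x = 258.74 - 1.45x → x_m = 48.6756.
Social marginal cost = private MC + MEC = 42.23 + 3.46x.
Set SMC = demand: 42.23 + 3.46x = 258.74 - 1.45x → x* = 44.0957.
The loss is the area between SMC and demand from x* to x_m; with linear curves that's a triangle of height MEC(x_m).
DWL = ½ × 4.5799 × 22.4870 = 51.4941.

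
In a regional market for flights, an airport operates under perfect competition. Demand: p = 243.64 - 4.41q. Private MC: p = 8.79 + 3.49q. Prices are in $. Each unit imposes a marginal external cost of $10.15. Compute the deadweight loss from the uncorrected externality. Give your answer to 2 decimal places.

Market equilibrium (private): 8.79 + 3.49q = 243.64 - 4.41q → q_m = 29.7278.
Social marginal cost = private MC + MEC = 18.94 + 3.49q.
Set SMC = demand: 18.94 + 3.49q = 243.64 - 4.41q → q* = 28.4430.
The welfare-loss triangle has base |q_m − q*| and height MEC(q_m) (the vertical gap between SMC and demand is zero at q* and MEC at q_m).
DWL = ½ × 1.2848 × 10.1500 = 6.5204.

DWL = $6.52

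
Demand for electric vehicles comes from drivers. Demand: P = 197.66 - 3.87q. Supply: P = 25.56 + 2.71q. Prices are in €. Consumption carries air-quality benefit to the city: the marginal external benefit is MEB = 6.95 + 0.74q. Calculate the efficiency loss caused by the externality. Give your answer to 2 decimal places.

DWL = €59.24

Market equilibrium (private): 25.56 + 2.71q = 197.66 - 3.87q → q_m = 26.1550.
Social marginal benefit = demand + MEB = 204.61 - 3.13q.
Set SMB = MC: 204.61 - 3.13q = 25.56 + 2.71q → q* = 30.6592.
The welfare-loss triangle has base |q_m − q*| and height MEB(q_m) (the vertical gap between SMB and MC is zero at q* and MEB at q_m).
DWL = ½ × 4.5042 × 26.3047 = 59.2408.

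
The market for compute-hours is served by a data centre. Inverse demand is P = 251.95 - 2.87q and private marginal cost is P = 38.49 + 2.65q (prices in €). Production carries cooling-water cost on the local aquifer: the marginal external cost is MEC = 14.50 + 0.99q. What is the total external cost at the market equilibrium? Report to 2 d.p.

Market equilibrium (private): 38.49 + 2.65q = 251.95 - 2.87q → q_m = 38.6703.
Total external cost = ∫₀^{q_m} (14.50 + 0.99q) dq = 14.50×38.6703 + ½×0.99×38.6703² = 1300.9384.

€1300.94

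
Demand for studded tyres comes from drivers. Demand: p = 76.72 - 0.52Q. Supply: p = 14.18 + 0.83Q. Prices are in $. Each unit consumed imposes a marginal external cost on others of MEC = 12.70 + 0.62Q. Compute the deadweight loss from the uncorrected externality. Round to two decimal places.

Market equilibrium (private): 14.18 + 0.83Q = 76.72 - 0.52Q → Q_m = 46.3259.
Social marginal benefit = demand − MEC = 64.02 - 1.14Q.
Set SMB = MC: 64.02 - 1.14Q = 14.18 + 0.83Q → Q* = 25.2995.
Height of the DWL triangle at Q_m is MC(Q_m) − SMB(Q_m) = MEC(Q_m) = 41.4221.
DWL = ½ × 21.0264 × 41.4221 = 435.4788.

DWL = $435.48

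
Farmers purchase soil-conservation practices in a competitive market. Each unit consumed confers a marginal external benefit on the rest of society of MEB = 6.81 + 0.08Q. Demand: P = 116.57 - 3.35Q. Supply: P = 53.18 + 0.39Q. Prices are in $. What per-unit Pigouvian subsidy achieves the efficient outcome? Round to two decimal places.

Social marginal benefit = demand + MEB = 123.38 - 3.27Q.
Set SMB = MC: 123.38 - 3.27Q = 53.18 + 0.39Q → Q* = 19.1803.
The Pigouvian subsidy equals MEB at Q*: 6.81 + 0.08×19.1803 = 8.3444.

subsidy = $8.34 per unit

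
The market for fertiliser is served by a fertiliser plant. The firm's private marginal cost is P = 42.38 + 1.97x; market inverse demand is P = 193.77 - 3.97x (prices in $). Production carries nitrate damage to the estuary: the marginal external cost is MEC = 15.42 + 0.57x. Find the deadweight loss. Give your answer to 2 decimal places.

Market equilibrium (private): 42.38 + 1.97x = 193.77 - 3.97x → x_m = 25.4865.
Social marginal cost = private MC + MEC = 57.80 + 2.54x.
Set SMC = demand: 57.80 + 2.54x = 193.77 - 3.97x → x* = 20.8863.
The loss is the area between SMC and demand from x* to x_m; with linear curves that's a triangle of height MEC(x_m).
DWL = ½ × 4.6002 × 29.9473 = 68.8818.

DWL = $68.88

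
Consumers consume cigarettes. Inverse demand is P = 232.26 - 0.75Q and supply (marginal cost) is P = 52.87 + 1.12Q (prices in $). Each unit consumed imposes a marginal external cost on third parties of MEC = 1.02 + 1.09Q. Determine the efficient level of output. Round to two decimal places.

Social marginal benefit = demand − MEC = 231.24 - 1.84Q.
Set SMB = MC: 231.24 - 1.84Q = 52.87 + 1.12Q → Q* = 60.2601.

Q* = 60.26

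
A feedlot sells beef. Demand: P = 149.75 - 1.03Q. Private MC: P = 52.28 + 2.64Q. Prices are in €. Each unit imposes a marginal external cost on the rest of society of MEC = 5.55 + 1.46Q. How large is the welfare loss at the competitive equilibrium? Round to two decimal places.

DWL = €191.50

Market equilibrium (private): 52.28 + 2.64Q = 149.75 - 1.03Q → Q_m = 26.5586.
Social marginal cost = private MC + MEC = 57.83 + 4.10Q.
Set SMC = demand: 57.83 + 4.10Q = 149.75 - 1.03Q → Q* = 17.9181.
Height of the DWL triangle at Q_m is SMC(Q_m) − demand(Q_m) = MEC(Q_m) = 44.3255.
DWL = ½ × 8.6405 × 44.3255 = 191.4972.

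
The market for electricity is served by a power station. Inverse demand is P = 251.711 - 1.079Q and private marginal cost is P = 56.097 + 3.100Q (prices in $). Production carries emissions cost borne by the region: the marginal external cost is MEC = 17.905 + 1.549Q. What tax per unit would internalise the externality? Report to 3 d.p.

tax = $65.962 per unit

Social marginal cost = private MC + MEC = 74.002 + 4.649Q.
Set SMC = demand: 74.002 + 4.649Q = 251.711 - 1.079Q → Q* = 31.0246.
The Pigouvian tax equals MEC at Q*: 17.905 + 1.549×31.0246 = 65.9621.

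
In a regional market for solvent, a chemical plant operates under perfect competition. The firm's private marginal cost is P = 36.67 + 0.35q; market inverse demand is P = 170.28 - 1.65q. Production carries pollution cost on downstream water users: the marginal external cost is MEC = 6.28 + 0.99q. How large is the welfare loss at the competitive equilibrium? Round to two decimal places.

DWL = 876.96

Market equilibrium (private): 36.67 + 0.35q = 170.28 - 1.65q → q_m = 66.8050.
Social marginal cost = private MC + MEC = 42.95 + 1.34q.
Set SMC = demand: 42.95 + 1.34q = 170.28 - 1.65q → q* = 42.5853.
Height of the DWL triangle at q_m is SMC(q_m) − demand(q_m) = MEC(q_m) = 72.4170.
DWL = ½ × 24.2197 × 72.4170 = 876.9590.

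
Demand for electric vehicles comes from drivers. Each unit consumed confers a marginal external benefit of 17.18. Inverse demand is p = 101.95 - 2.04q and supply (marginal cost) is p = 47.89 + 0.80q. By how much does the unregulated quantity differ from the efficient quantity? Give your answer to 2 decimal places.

Market equilibrium (private): 47.89 + 0.80q = 101.95 - 2.04q → q_m = 19.0352.
Social marginal benefit = demand + MEB = 119.13 - 2.04q.
Set SMB = MC: 119.13 - 2.04q = 47.89 + 0.80q → q* = 25.0845.
Gap = |19.0352 − 25.0845| = 6.0493.

6.05 units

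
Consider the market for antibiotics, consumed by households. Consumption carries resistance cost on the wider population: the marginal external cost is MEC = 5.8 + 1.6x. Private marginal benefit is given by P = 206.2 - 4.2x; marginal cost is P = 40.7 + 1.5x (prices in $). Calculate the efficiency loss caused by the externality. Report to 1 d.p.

Market equilibrium (private): 40.7 + 1.5x = 206.2 - 4.2x → x_m = 29.0351.
Social marginal benefit = demand − MEC = 200.4 - 5.8x.
Set SMB = MC: 200.4 - 5.8x = 40.7 + 1.5x → x* = 21.8767.
Height of the DWL triangle at x_m is MC(x_m) − SMB(x_m) = MEC(x_m) = 52.2561.
DWL = ½ × 7.1584 × 52.2561 = 187.0350.

DWL = $187.0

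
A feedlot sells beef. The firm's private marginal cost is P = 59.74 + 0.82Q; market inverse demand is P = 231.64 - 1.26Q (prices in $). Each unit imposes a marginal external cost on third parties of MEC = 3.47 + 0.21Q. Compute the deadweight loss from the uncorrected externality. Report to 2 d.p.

Market equilibrium (private): 59.74 + 0.82Q = 231.64 - 1.26Q → Q_m = 82.6442.
Social marginal cost = private MC + MEC = 63.21 + 1.03Q.
Set SMC = demand: 63.21 + 1.03Q = 231.64 - 1.26Q → Q* = 73.5502.
The loss is the area between SMC and demand from Q* to Q_m; with linear curves that's a triangle of height MEC(Q_m).
DWL = ½ × 9.0940 × 20.8253 = 94.6926.

DWL = $94.69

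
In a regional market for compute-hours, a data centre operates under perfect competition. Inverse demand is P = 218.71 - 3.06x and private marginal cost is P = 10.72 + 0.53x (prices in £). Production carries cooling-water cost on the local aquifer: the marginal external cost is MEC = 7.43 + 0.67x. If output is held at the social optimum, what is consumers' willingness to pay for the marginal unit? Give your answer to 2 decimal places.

P = £74.65

Social marginal cost = private MC + MEC = 18.15 + 1.20x.
Set SMC = demand: 18.15 + 1.20x = 218.71 - 3.06x → x* = 47.0798.
Consumer price on the demand curve at x*: 218.71 − 3.06×47.0798 = 74.6458.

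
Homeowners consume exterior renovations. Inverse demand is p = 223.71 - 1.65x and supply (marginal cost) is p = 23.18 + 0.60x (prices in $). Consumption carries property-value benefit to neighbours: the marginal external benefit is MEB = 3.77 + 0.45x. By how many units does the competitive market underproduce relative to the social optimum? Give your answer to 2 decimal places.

Market equilibrium (private): 23.18 + 0.60x = 223.71 - 1.65x → x_m = 89.1244.
Social marginal benefit = demand + MEB = 227.48 - 1.20x.
Set SMB = MC: 227.48 - 1.20x = 23.18 + 0.60x → x* = 113.5000.
Gap = |89.1244 − 113.5000| = 24.3756.

24.38 units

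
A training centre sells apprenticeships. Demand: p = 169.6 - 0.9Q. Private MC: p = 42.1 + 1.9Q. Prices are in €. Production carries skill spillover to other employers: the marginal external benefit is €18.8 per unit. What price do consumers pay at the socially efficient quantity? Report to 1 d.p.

P = €122.6

Social marginal cost = private MC − MEB = 23.3 + 1.9Q.
Set SMC = demand: 23.3 + 1.9Q = 169.6 - 0.9Q → Q* = 52.2500.
Consumer price on the demand curve at Q*: 169.6 − 0.9×52.2500 = 122.5750.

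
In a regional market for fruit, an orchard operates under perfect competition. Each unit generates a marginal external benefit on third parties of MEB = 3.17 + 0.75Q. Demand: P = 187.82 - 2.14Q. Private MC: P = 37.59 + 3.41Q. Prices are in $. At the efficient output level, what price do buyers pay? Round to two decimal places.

P = $119.43

Social marginal cost = private MC − MEB = 34.42 + 2.66Q.
Set SMC = demand: 34.42 + 2.66Q = 187.82 - 2.14Q → Q* = 31.9583.
Consumer price on the demand curve at Q*: 187.82 − 2.14×31.9583 = 119.4292.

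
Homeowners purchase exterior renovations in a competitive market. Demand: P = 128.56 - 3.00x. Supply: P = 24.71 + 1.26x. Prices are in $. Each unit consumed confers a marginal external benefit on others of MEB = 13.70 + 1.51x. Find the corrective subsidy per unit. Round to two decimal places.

subsidy = $78.25 per unit

Social marginal benefit = demand + MEB = 142.26 - 1.49x.
Set SMB = MC: 142.26 - 1.49x = 24.71 + 1.26x → x* = 42.7455.
The Pigouvian subsidy equals MEB at x*: 13.70 + 1.51×42.7455 = 78.2457.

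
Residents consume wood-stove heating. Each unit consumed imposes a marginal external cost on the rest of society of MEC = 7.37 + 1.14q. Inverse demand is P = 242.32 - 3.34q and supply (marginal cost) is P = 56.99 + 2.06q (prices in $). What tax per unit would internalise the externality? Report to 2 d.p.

Social marginal benefit = demand − MEC = 234.95 - 4.48q.
Set SMB = MC: 234.95 - 4.48q = 56.99 + 2.06q → q* = 27.2110.
The Pigouvian tax equals MEC at q*: 7.37 + 1.14×27.2110 = 38.3905.

tax = $38.39 per unit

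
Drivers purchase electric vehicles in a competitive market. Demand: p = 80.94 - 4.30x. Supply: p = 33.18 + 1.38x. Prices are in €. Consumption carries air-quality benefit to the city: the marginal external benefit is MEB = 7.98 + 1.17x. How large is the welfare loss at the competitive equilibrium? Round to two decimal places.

DWL = €35.20

Market equilibrium (private): 33.18 + 1.38x = 80.94 - 4.30x → x_m = 8.4085.
Social marginal benefit = demand + MEB = 88.92 - 3.13x.
Set SMB = MC: 88.92 - 3.13x = 33.18 + 1.38x → x* = 12.3592.
The loss is the area between SMB and MC from x* to x_m; with linear curves that's a triangle of height MEB(x_m).
DWL = ½ × 3.9507 × 17.8179 = 35.1966.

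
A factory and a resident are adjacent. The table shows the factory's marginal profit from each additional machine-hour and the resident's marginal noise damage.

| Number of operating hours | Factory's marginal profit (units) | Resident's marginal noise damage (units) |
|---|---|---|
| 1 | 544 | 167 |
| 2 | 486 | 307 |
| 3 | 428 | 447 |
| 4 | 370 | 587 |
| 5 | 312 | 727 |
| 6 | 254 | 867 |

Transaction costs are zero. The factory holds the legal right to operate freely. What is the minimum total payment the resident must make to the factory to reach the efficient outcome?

Left alone the factory would choose level 6 (marginal profit stays positive).
Efficient level: k* = 2 (marginal profit ≥ marginal noise damage through 2).
The resident must at least cover the factory's forgone profit from cutting 6→2: 428 + 370 + 312 + 254 = 1364.

1364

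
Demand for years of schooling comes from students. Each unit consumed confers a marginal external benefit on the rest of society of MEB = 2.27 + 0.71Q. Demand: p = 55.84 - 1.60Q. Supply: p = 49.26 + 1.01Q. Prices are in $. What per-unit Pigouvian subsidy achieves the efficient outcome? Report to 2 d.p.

Social marginal benefit = demand + MEB = 58.11 - 0.89Q.
Set SMB = MC: 58.11 - 0.89Q = 49.26 + 1.01Q → Q* = 4.6579.
The Pigouvian subsidy equals MEB at Q*: 2.27 + 0.71×4.6579 = 5.5771.

subsidy = $5.58 per unit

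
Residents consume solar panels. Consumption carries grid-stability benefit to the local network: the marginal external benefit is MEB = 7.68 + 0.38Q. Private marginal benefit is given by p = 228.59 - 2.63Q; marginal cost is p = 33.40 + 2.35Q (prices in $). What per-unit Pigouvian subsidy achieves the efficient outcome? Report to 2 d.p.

Social marginal benefit = demand + MEB = 236.27 - 2.25Q.
Set SMB = MC: 236.27 - 2.25Q = 33.40 + 2.35Q → Q* = 44.1022.
The Pigouvian subsidy equals MEB at Q*: 7.68 + 0.38×44.1022 = 24.4388.

subsidy = $24.44 per unit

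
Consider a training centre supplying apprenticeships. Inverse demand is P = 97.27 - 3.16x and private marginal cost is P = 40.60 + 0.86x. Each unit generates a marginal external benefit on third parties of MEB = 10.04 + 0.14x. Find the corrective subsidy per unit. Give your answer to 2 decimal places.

subsidy = 12.45 per unit

Social marginal cost = private MC − MEB = 30.56 + 0.72x.
Set SMC = demand: 30.56 + 0.72x = 97.27 - 3.16x → x* = 17.1933.
The Pigouvian subsidy equals MEB at x*: 10.04 + 0.14×17.1933 = 12.4471.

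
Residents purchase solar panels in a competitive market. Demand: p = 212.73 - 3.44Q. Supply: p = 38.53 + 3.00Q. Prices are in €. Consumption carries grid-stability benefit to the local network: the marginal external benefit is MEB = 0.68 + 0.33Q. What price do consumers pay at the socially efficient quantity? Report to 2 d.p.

Social marginal benefit = demand + MEB = 213.41 - 3.11Q.
Set SMB = MC: 213.41 - 3.11Q = 38.53 + 3.00Q → Q* = 28.6219.
Consumer price on the demand curve at Q*: 212.73 − 3.44×28.6219 = 114.2707.

P = €114.27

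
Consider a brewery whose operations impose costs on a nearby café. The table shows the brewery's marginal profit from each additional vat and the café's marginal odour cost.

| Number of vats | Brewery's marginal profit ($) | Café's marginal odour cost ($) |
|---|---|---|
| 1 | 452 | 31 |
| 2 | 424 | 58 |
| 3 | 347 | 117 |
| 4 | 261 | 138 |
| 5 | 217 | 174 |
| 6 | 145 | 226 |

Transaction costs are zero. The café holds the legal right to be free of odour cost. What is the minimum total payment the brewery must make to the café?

Efficient level: marginal profit ≥ marginal odour cost through level 5, so k* = 5.
With the café holding the right, the brewery must at least compensate total damage at k*: 31 + 58 + 117 + 138 + 174 = 518.

$518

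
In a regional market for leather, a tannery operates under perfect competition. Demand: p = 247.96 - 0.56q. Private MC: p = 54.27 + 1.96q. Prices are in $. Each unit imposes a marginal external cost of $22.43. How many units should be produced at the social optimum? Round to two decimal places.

Social marginal cost = private MC + MEC = 76.70 + 1.96q.
Set SMC = demand: 76.70 + 1.96q = 247.96 - 0.56q → q* = 67.9603.

q* = 67.96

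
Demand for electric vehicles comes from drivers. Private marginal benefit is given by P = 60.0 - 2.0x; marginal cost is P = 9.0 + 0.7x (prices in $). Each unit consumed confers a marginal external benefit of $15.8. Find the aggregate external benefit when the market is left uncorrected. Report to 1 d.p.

$298.4

Market equilibrium (private): 9.0 + 0.7x = 60.0 - 2.0x → x_m = 18.8889.
Total external benefit = MEB × x_m = 15.8 × 18.8889 = 298.4446.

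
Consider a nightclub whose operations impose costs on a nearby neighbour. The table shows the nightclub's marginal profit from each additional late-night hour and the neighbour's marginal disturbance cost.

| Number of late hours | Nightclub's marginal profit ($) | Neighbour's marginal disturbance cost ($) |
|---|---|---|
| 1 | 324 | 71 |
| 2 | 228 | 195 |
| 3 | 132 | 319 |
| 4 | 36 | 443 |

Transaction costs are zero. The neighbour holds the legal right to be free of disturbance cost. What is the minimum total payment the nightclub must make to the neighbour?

$266

Efficient level: marginal profit ≥ marginal disturbance cost through level 2, so k* = 2.
With the neighbour holding the right, the nightclub must at least compensate total damage at k*: 71 + 195 = 266.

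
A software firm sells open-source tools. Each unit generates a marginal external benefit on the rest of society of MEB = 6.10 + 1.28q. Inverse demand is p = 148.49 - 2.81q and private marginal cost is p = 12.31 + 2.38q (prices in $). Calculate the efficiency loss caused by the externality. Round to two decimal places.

Market equilibrium (private): 12.31 + 2.38q = 148.49 - 2.81q → q_m = 26.2389.
Social marginal cost = private MC − MEB = 6.21 + 1.10q.
Set SMC = demand: 6.21 + 1.10q = 148.49 - 2.81q → q* = 36.3887.
The welfare-loss triangle has base |q_m − q*| and height MEB(q_m) (the vertical gap between SMC and demand is zero at q* and MEB at q_m).
DWL = ½ × 10.1498 × 39.6858 = 201.4015.

DWL = $201.40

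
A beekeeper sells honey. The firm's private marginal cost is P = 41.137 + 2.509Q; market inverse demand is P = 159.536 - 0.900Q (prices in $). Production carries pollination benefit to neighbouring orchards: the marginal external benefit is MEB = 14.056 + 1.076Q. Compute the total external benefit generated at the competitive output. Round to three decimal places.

$1137.153

Market equilibrium (private): 41.137 + 2.509Q = 159.536 - 0.900Q → Q_m = 34.7313.
Total external benefit = ∫₀^{Q_m} (14.056 + 1.076Q) dQ = 14.056×34.7313 + ½×1.076×34.7313² = 1137.1528.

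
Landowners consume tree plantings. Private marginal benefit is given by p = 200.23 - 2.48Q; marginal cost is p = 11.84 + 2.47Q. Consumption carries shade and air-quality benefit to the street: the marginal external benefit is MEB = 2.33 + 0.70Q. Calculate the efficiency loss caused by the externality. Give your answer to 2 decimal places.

DWL = 98.74

Market equilibrium (private): 11.84 + 2.47Q = 200.23 - 2.48Q → Q_m = 38.0586.
Social marginal benefit = demand + MEB = 202.56 - 1.78Q.
Set SMB = MC: 202.56 - 1.78Q = 11.84 + 2.47Q → Q* = 44.8753.
The welfare-loss triangle has base |Q_m − Q*| and height MEB(Q_m) (the vertical gap between SMB and MC is zero at Q* and MEB at Q_m).
DWL = ½ × 6.8167 × 28.9710 = 98.7433.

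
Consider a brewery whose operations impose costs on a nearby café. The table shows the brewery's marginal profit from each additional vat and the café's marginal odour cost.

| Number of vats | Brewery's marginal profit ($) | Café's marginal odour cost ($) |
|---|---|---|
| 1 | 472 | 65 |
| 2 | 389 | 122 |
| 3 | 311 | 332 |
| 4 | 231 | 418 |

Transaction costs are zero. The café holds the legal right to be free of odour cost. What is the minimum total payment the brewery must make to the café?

$187

Efficient level: marginal profit ≥ marginal odour cost through level 2, so k* = 2.
With the café holding the right, the brewery must at least compensate total damage at k*: 65 + 122 = 187.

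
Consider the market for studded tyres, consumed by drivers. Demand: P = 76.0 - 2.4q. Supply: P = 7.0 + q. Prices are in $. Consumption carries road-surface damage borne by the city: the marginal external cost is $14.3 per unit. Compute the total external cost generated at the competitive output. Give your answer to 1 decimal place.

Market equilibrium (private): 7.0 + q = 76.0 - 2.4q → q_m = 20.2941.
Total external cost = MEC × q_m = 14.3 × 20.2941 = 290.2056.

$290.2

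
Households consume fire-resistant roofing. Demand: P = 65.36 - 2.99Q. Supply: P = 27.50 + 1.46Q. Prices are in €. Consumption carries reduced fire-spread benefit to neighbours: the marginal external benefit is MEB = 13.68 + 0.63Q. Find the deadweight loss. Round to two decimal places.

DWL = €47.45

Market equilibrium (private): 27.50 + 1.46Q = 65.36 - 2.99Q → Q_m = 8.5079.
Social marginal benefit = demand + MEB = 79.04 - 2.36Q.
Set SMB = MC: 79.04 - 2.36Q = 27.50 + 1.46Q → Q* = 13.4921.
The welfare-loss triangle has base |Q_m − Q*| and height MEB(Q_m) (the vertical gap between SMB and MC is zero at Q* and MEB at Q_m).
DWL = ½ × 4.9842 × 19.0400 = 47.4496.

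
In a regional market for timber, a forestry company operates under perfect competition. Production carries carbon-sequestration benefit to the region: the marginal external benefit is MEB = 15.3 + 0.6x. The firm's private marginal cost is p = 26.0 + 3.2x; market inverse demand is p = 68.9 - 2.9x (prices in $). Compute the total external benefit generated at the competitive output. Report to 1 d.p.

Market equilibrium (private): 26.0 + 3.2x = 68.9 - 2.9x → x_m = 7.0328.
Total external benefit = ∫₀^{x_m} (15.3 + 0.6x) dx = 15.3×7.0328 + ½×0.6×7.0328² = 122.4399.

$122.4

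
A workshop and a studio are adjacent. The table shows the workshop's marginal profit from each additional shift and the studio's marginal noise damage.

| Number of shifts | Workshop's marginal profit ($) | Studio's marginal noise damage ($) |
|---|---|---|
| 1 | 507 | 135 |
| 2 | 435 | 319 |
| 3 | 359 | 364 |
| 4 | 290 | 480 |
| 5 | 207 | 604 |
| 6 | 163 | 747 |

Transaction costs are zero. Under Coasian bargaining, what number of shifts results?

2

Bargaining reaches the level where marginal profit last exceeds marginal noise damage.
That holds through level 2 (435 ≥ 319) but not at 3 (359 < 364).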